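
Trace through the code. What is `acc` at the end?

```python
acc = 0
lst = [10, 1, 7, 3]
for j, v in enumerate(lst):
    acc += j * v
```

Let's trace through this code step by step.

Initialize: acc = 0
Initialize: lst = [10, 1, 7, 3]
Entering loop: for j, v in enumerate(lst):

After execution: acc = 24
24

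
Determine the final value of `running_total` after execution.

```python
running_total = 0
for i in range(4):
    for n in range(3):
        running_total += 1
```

Let's trace through this code step by step.

Initialize: running_total = 0
Entering loop: for i in range(4):

After execution: running_total = 12
12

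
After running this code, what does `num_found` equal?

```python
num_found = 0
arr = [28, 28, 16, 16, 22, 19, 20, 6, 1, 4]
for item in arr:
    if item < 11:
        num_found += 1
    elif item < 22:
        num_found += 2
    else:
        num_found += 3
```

Let's trace through this code step by step.

Initialize: num_found = 0
Initialize: arr = [28, 28, 16, 16, 22, 19, 20, 6, 1, 4]
Entering loop: for item in arr:

After execution: num_found = 20
20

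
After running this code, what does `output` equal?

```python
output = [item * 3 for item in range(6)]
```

Let's trace through this code step by step.

Initialize: output = [item * 3 for item in range(6)]

After execution: output = [0, 3, 6, 9, 12, 15]
[0, 3, 6, 9, 12, 15]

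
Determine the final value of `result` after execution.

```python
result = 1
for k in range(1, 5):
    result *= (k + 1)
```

Let's trace through this code step by step.

Initialize: result = 1
Entering loop: for k in range(1, 5):

After execution: result = 120
120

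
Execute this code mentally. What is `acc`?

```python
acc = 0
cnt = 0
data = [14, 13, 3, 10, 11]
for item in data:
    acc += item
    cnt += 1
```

Let's trace through this code step by step.

Initialize: acc = 0
Initialize: cnt = 0
Initialize: data = [14, 13, 3, 10, 11]
Entering loop: for item in data:

After execution: acc = 51
51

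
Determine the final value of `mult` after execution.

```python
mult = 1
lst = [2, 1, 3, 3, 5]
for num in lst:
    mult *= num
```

Let's trace through this code step by step.

Initialize: mult = 1
Initialize: lst = [2, 1, 3, 3, 5]
Entering loop: for num in lst:

After execution: mult = 90
90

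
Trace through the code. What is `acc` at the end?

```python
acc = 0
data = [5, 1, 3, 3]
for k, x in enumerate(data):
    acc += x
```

Let's trace through this code step by step.

Initialize: acc = 0
Initialize: data = [5, 1, 3, 3]
Entering loop: for k, x in enumerate(data):

After execution: acc = 12
12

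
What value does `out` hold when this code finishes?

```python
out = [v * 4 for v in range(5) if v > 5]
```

Let's trace through this code step by step.

Initialize: out = [v * 4 for v in range(5) if v > 5]

After execution: out = []
[]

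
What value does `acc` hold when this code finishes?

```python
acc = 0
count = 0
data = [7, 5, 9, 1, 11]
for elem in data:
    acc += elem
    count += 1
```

Let's trace through this code step by step.

Initialize: acc = 0
Initialize: count = 0
Initialize: data = [7, 5, 9, 1, 11]
Entering loop: for elem in data:

After execution: acc = 33
33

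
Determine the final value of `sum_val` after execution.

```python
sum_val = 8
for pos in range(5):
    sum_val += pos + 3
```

Let's trace through this code step by step.

Initialize: sum_val = 8
Entering loop: for pos in range(5):

After execution: sum_val = 33
33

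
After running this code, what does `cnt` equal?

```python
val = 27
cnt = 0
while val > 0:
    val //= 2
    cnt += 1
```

Let's trace through this code step by step.

Initialize: val = 27
Initialize: cnt = 0
Entering loop: while val > 0:

After execution: cnt = 5
5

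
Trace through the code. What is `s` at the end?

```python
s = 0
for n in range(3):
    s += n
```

Let's trace through this code step by step.

Initialize: s = 0
Entering loop: for n in range(3):

After execution: s = 3
3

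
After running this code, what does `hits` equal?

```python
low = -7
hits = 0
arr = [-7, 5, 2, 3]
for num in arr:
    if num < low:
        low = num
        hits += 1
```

Let's trace through this code step by step.

Initialize: low = -7
Initialize: hits = 0
Initialize: arr = [-7, 5, 2, 3]
Entering loop: for num in arr:

After execution: hits = 0
0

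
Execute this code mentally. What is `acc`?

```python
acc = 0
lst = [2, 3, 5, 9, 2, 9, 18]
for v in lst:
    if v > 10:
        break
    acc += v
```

Let's trace through this code step by step.

Initialize: acc = 0
Initialize: lst = [2, 3, 5, 9, 2, 9, 18]
Entering loop: for v in lst:

After execution: acc = 30
30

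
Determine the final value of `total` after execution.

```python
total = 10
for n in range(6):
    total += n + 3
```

Let's trace through this code step by step.

Initialize: total = 10
Entering loop: for n in range(6):

After execution: total = 43
43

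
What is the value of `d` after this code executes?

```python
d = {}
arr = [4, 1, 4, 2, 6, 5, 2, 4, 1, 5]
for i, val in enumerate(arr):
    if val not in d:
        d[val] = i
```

Let's trace through this code step by step.

Initialize: d = {}
Initialize: arr = [4, 1, 4, 2, 6, 5, 2, 4, 1, 5]
Entering loop: for i, val in enumerate(arr):

After execution: d = {4: 0, 1: 1, 2: 3, 6: 4, 5: 5}
{4: 0, 1: 1, 2: 3, 6: 4, 5: 5}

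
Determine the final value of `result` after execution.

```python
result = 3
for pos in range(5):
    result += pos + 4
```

Let's trace through this code step by step.

Initialize: result = 3
Entering loop: for pos in range(5):

After execution: result = 33
33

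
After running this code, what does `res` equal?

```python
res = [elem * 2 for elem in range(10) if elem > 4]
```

Let's trace through this code step by step.

Initialize: res = [elem * 2 for elem in range(10) if elem > 4]

After execution: res = [10, 12, 14, 16, 18]
[10, 12, 14, 16, 18]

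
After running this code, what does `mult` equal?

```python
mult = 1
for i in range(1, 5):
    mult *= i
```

Let's trace through this code step by step.

Initialize: mult = 1
Entering loop: for i in range(1, 5):

After execution: mult = 24
24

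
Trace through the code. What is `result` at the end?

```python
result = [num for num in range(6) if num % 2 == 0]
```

Let's trace through this code step by step.

Initialize: result = [num for num in range(6) if num % 2 == 0]

After execution: result = [0, 2, 4]
[0, 2, 4]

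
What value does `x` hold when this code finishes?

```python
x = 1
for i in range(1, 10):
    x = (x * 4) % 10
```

Let's trace through this code step by step.

Initialize: x = 1
Entering loop: for i in range(1, 10):

After execution: x = 4
4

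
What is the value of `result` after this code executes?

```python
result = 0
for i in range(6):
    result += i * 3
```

Let's trace through this code step by step.

Initialize: result = 0
Entering loop: for i in range(6):

After execution: result = 45
45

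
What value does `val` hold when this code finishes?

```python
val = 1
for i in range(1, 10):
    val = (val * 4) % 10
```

Let's trace through this code step by step.

Initialize: val = 1
Entering loop: for i in range(1, 10):

After execution: val = 4
4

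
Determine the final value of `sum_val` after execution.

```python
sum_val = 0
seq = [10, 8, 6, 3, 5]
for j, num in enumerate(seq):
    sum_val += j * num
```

Let's trace through this code step by step.

Initialize: sum_val = 0
Initialize: seq = [10, 8, 6, 3, 5]
Entering loop: for j, num in enumerate(seq):

After execution: sum_val = 49
49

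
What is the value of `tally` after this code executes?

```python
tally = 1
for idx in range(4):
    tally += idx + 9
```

Let's trace through this code step by step.

Initialize: tally = 1
Entering loop: for idx in range(4):

After execution: tally = 43
43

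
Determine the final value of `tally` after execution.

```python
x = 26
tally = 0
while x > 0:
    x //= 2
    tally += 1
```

Let's trace through this code step by step.

Initialize: x = 26
Initialize: tally = 0
Entering loop: while x > 0:

After execution: tally = 5
5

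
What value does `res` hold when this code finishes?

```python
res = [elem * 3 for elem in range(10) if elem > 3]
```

Let's trace through this code step by step.

Initialize: res = [elem * 3 for elem in range(10) if elem > 3]

After execution: res = [12, 15, 18, 21, 24, 27]
[12, 15, 18, 21, 24, 27]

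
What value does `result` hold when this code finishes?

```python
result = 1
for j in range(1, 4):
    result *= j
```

Let's trace through this code step by step.

Initialize: result = 1
Entering loop: for j in range(1, 4):

After execution: result = 6
6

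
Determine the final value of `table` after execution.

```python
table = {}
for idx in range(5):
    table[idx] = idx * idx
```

Let's trace through this code step by step.

Initialize: table = {}
Entering loop: for idx in range(5):

After execution: table = {0: 0, 1: 1, 2: 4, 3: 9, 4: 16}
{0: 0, 1: 1, 2: 4, 3: 9, 4: 16}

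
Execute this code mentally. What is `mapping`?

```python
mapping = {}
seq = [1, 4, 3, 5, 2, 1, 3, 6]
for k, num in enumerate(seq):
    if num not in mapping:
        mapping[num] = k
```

Let's trace through this code step by step.

Initialize: mapping = {}
Initialize: seq = [1, 4, 3, 5, 2, 1, 3, 6]
Entering loop: for k, num in enumerate(seq):

After execution: mapping = {1: 0, 4: 1, 3: 2, 5: 3, 2: 4, 6: 7}
{1: 0, 4: 1, 3: 2, 5: 3, 2: 4, 6: 7}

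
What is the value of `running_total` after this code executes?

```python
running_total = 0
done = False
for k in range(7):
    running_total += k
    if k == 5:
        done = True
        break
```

Let's trace through this code step by step.

Initialize: running_total = 0
Initialize: done = False
Entering loop: for k in range(7):

After execution: running_total = 15
15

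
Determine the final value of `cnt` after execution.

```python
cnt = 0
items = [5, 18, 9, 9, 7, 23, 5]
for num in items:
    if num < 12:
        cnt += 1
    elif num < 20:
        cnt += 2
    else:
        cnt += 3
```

Let's trace through this code step by step.

Initialize: cnt = 0
Initialize: items = [5, 18, 9, 9, 7, 23, 5]
Entering loop: for num in items:

After execution: cnt = 10
10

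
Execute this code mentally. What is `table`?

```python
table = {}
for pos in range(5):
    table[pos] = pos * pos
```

Let's trace through this code step by step.

Initialize: table = {}
Entering loop: for pos in range(5):

After execution: table = {0: 0, 1: 1, 2: 4, 3: 9, 4: 16}
{0: 0, 1: 1, 2: 4, 3: 9, 4: 16}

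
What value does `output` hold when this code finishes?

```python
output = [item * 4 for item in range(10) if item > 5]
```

Let's trace through this code step by step.

Initialize: output = [item * 4 for item in range(10) if item > 5]

After execution: output = [24, 28, 32, 36]
[24, 28, 32, 36]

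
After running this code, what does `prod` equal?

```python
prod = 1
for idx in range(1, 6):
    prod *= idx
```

Let's trace through this code step by step.

Initialize: prod = 1
Entering loop: for idx in range(1, 6):

After execution: prod = 120
120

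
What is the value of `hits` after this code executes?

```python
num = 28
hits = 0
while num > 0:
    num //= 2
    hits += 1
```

Let's trace through this code step by step.

Initialize: num = 28
Initialize: hits = 0
Entering loop: while num > 0:

After execution: hits = 5
5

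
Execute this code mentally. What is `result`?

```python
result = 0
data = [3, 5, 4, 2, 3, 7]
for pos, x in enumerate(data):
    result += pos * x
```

Let's trace through this code step by step.

Initialize: result = 0
Initialize: data = [3, 5, 4, 2, 3, 7]
Entering loop: for pos, x in enumerate(data):

After execution: result = 66
66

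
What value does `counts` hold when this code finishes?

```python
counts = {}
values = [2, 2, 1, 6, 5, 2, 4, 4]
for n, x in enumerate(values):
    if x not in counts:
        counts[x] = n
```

Let's trace through this code step by step.

Initialize: counts = {}
Initialize: values = [2, 2, 1, 6, 5, 2, 4, 4]
Entering loop: for n, x in enumerate(values):

After execution: counts = {2: 0, 1: 2, 6: 3, 5: 4, 4: 6}
{2: 0, 1: 2, 6: 3, 5: 4, 4: 6}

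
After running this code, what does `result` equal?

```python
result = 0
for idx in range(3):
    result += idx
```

Let's trace through this code step by step.

Initialize: result = 0
Entering loop: for idx in range(3):

After execution: result = 3
3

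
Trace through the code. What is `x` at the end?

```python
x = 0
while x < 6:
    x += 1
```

Let's trace through this code step by step.

Initialize: x = 0
Entering loop: while x < 6:

After execution: x = 6
6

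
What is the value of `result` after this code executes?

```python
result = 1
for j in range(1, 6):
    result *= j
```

Let's trace through this code step by step.

Initialize: result = 1
Entering loop: for j in range(1, 6):

After execution: result = 120
120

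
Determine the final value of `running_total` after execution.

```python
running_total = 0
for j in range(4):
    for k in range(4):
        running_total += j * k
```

Let's trace through this code step by step.

Initialize: running_total = 0
Entering loop: for j in range(4):

After execution: running_total = 36
36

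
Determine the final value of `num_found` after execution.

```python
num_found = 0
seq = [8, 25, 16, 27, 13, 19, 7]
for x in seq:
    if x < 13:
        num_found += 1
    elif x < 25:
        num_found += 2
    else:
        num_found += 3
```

Let's trace through this code step by step.

Initialize: num_found = 0
Initialize: seq = [8, 25, 16, 27, 13, 19, 7]
Entering loop: for x in seq:

After execution: num_found = 14
14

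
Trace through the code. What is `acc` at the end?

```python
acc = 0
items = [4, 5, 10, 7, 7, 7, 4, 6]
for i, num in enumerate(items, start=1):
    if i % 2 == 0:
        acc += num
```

Let's trace through this code step by step.

Initialize: acc = 0
Initialize: items = [4, 5, 10, 7, 7, 7, 4, 6]
Entering loop: for i, num in enumerate(items, start=1):

After execution: acc = 25
25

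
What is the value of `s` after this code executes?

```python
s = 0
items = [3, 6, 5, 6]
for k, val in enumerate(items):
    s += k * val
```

Let's trace through this code step by step.

Initialize: s = 0
Initialize: items = [3, 6, 5, 6]
Entering loop: for k, val in enumerate(items):

After execution: s = 34
34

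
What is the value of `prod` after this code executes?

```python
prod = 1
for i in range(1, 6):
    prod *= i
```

Let's trace through this code step by step.

Initialize: prod = 1
Entering loop: for i in range(1, 6):

After execution: prod = 120
120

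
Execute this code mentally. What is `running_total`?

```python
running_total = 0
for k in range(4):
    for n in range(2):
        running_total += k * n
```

Let's trace through this code step by step.

Initialize: running_total = 0
Entering loop: for k in range(4):

After execution: running_total = 6
6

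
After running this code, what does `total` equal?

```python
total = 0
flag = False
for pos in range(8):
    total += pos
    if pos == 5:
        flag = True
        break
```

Let's trace through this code step by step.

Initialize: total = 0
Initialize: flag = False
Entering loop: for pos in range(8):

After execution: total = 15
15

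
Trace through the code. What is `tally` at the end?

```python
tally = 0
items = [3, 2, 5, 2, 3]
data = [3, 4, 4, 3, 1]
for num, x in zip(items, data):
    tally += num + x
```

Let's trace through this code step by step.

Initialize: tally = 0
Initialize: items = [3, 2, 5, 2, 3]
Initialize: data = [3, 4, 4, 3, 1]
Entering loop: for num, x in zip(items, data):

After execution: tally = 30
30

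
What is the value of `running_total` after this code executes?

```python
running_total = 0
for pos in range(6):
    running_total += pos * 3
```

Let's trace through this code step by step.

Initialize: running_total = 0
Entering loop: for pos in range(6):

After execution: running_total = 45
45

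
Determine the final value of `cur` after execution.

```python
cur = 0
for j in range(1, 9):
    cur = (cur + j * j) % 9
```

Let's trace through this code step by step.

Initialize: cur = 0
Entering loop: for j in range(1, 9):

After execution: cur = 6
6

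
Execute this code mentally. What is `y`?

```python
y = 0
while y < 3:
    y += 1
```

Let's trace through this code step by step.

Initialize: y = 0
Entering loop: while y < 3:

After execution: y = 3
3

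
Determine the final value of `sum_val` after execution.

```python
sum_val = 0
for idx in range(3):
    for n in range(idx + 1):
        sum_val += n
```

Let's trace through this code step by step.

Initialize: sum_val = 0
Entering loop: for idx in range(3):

After execution: sum_val = 4
4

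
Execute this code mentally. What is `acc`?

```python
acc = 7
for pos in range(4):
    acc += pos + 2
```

Let's trace through this code step by step.

Initialize: acc = 7
Entering loop: for pos in range(4):

After execution: acc = 21
21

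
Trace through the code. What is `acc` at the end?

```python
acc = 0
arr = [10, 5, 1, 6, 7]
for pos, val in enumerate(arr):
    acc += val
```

Let's trace through this code step by step.

Initialize: acc = 0
Initialize: arr = [10, 5, 1, 6, 7]
Entering loop: for pos, val in enumerate(arr):

After execution: acc = 29
29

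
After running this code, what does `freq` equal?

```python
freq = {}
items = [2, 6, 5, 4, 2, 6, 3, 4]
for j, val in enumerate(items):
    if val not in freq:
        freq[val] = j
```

Let's trace through this code step by step.

Initialize: freq = {}
Initialize: items = [2, 6, 5, 4, 2, 6, 3, 4]
Entering loop: for j, val in enumerate(items):

After execution: freq = {2: 0, 6: 1, 5: 2, 4: 3, 3: 6}
{2: 0, 6: 1, 5: 2, 4: 3, 3: 6}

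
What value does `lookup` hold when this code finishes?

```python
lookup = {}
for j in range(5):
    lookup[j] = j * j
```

Let's trace through this code step by step.

Initialize: lookup = {}
Entering loop: for j in range(5):

After execution: lookup = {0: 0, 1: 1, 2: 4, 3: 9, 4: 16}
{0: 0, 1: 1, 2: 4, 3: 9, 4: 16}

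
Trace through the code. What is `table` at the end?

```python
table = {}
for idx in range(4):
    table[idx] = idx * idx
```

Let's trace through this code step by step.

Initialize: table = {}
Entering loop: for idx in range(4):

After execution: table = {0: 0, 1: 1, 2: 4, 3: 9}
{0: 0, 1: 1, 2: 4, 3: 9}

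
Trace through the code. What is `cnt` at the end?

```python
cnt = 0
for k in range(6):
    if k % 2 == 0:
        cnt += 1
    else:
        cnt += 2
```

Let's trace through this code step by step.

Initialize: cnt = 0
Entering loop: for k in range(6):

After execution: cnt = 9
9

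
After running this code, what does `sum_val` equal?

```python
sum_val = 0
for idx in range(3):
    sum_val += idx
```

Let's trace through this code step by step.

Initialize: sum_val = 0
Entering loop: for idx in range(3):

After execution: sum_val = 3
3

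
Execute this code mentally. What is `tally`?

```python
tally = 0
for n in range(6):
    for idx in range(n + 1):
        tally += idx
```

Let's trace through this code step by step.

Initialize: tally = 0
Entering loop: for n in range(6):

After execution: tally = 35
35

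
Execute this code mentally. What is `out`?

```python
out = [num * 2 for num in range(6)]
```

Let's trace through this code step by step.

Initialize: out = [num * 2 for num in range(6)]

After execution: out = [0, 2, 4, 6, 8, 10]
[0, 2, 4, 6, 8, 10]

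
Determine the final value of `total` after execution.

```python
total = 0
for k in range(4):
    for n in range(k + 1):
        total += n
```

Let's trace through this code step by step.

Initialize: total = 0
Entering loop: for k in range(4):

After execution: total = 10
10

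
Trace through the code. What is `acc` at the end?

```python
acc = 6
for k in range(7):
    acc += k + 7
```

Let's trace through this code step by step.

Initialize: acc = 6
Entering loop: for k in range(7):

After execution: acc = 76
76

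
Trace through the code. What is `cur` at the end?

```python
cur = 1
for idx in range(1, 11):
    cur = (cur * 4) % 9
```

Let's trace through this code step by step.

Initialize: cur = 1
Entering loop: for idx in range(1, 11):

After execution: cur = 4
4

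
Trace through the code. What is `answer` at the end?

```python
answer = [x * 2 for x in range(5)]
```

Let's trace through this code step by step.

Initialize: answer = [x * 2 for x in range(5)]

After execution: answer = [0, 2, 4, 6, 8]
[0, 2, 4, 6, 8]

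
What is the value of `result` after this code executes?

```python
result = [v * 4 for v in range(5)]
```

Let's trace through this code step by step.

Initialize: result = [v * 4 for v in range(5)]

After execution: result = [0, 4, 8, 12, 16]
[0, 4, 8, 12, 16]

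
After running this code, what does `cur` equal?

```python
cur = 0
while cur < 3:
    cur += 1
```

Let's trace through this code step by step.

Initialize: cur = 0
Entering loop: while cur < 3:

After execution: cur = 3
3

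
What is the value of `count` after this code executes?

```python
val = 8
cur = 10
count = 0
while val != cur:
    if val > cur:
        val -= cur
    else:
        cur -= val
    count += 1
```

Let's trace through this code step by step.

Initialize: val = 8
Initialize: cur = 10
Initialize: count = 0
Entering loop: while val != cur:

After execution: count = 4
4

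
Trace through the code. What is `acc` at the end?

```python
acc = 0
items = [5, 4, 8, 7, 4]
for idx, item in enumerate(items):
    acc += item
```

Let's trace through this code step by step.

Initialize: acc = 0
Initialize: items = [5, 4, 8, 7, 4]
Entering loop: for idx, item in enumerate(items):

After execution: acc = 28
28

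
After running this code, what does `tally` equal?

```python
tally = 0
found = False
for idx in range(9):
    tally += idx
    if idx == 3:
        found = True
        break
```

Let's trace through this code step by step.

Initialize: tally = 0
Initialize: found = False
Entering loop: for idx in range(9):

After execution: tally = 6
6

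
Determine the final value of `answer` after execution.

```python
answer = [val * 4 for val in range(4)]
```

Let's trace through this code step by step.

Initialize: answer = [val * 4 for val in range(4)]

After execution: answer = [0, 4, 8, 12]
[0, 4, 8, 12]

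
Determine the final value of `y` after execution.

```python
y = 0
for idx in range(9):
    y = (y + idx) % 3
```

Let's trace through this code step by step.

Initialize: y = 0
Entering loop: for idx in range(9):

After execution: y = 0
0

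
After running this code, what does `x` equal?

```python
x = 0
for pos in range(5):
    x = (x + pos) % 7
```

Let's trace through this code step by step.

Initialize: x = 0
Entering loop: for pos in range(5):

After execution: x = 3
3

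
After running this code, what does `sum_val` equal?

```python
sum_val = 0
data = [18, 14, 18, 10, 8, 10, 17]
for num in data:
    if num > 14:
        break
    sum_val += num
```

Let's trace through this code step by step.

Initialize: sum_val = 0
Initialize: data = [18, 14, 18, 10, 8, 10, 17]
Entering loop: for num in data:

After execution: sum_val = 0
0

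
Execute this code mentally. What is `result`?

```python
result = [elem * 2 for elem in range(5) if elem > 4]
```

Let's trace through this code step by step.

Initialize: result = [elem * 2 for elem in range(5) if elem > 4]

After execution: result = []
[]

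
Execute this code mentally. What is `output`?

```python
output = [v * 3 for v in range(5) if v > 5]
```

Let's trace through this code step by step.

Initialize: output = [v * 3 for v in range(5) if v > 5]

After execution: output = []
[]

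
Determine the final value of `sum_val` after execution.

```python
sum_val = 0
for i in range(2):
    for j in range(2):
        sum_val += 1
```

Let's trace through this code step by step.

Initialize: sum_val = 0
Entering loop: for i in range(2):

After execution: sum_val = 4
4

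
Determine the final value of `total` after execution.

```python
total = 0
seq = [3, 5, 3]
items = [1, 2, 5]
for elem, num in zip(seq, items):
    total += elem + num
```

Let's trace through this code step by step.

Initialize: total = 0
Initialize: seq = [3, 5, 3]
Initialize: items = [1, 2, 5]
Entering loop: for elem, num in zip(seq, items):

After execution: total = 19
19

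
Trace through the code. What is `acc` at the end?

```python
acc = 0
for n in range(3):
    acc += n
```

Let's trace through this code step by step.

Initialize: acc = 0
Entering loop: for n in range(3):

After execution: acc = 3
3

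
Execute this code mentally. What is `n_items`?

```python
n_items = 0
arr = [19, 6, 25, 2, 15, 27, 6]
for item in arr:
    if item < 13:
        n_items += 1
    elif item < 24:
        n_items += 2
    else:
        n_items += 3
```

Let's trace through this code step by step.

Initialize: n_items = 0
Initialize: arr = [19, 6, 25, 2, 15, 27, 6]
Entering loop: for item in arr:

After execution: n_items = 13
13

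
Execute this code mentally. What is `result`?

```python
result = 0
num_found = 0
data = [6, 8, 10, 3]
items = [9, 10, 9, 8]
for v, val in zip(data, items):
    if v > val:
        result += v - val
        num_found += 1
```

Let's trace through this code step by step.

Initialize: result = 0
Initialize: num_found = 0
Initialize: data = [6, 8, 10, 3]
Initialize: items = [9, 10, 9, 8]
Entering loop: for v, val in zip(data, items):

After execution: result = 1
1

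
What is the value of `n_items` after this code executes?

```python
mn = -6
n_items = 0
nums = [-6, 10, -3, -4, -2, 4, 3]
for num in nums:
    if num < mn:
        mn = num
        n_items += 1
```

Let's trace through this code step by step.

Initialize: mn = -6
Initialize: n_items = 0
Initialize: nums = [-6, 10, -3, -4, -2, 4, 3]
Entering loop: for num in nums:

After execution: n_items = 0
0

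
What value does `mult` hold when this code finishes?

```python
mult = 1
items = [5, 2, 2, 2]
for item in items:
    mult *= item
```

Let's trace through this code step by step.

Initialize: mult = 1
Initialize: items = [5, 2, 2, 2]
Entering loop: for item in items:

After execution: mult = 40
40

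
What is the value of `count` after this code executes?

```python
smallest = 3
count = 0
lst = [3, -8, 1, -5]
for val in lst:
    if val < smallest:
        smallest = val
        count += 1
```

Let's trace through this code step by step.

Initialize: smallest = 3
Initialize: count = 0
Initialize: lst = [3, -8, 1, -5]
Entering loop: for val in lst:

After execution: count = 1
1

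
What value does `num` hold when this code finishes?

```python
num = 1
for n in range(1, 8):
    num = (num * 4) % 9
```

Let's trace through this code step by step.

Initialize: num = 1
Entering loop: for n in range(1, 8):

After execution: num = 4
4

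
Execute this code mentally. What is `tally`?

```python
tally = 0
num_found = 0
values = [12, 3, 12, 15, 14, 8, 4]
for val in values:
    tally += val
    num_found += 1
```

Let's trace through this code step by step.

Initialize: tally = 0
Initialize: num_found = 0
Initialize: values = [12, 3, 12, 15, 14, 8, 4]
Entering loop: for val in values:

After execution: tally = 68
68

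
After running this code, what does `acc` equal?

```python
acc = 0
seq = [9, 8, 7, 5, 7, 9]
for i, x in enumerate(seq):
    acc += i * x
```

Let's trace through this code step by step.

Initialize: acc = 0
Initialize: seq = [9, 8, 7, 5, 7, 9]
Entering loop: for i, x in enumerate(seq):

After execution: acc = 110
110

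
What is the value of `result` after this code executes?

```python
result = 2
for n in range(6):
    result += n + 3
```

Let's trace through this code step by step.

Initialize: result = 2
Entering loop: for n in range(6):

After execution: result = 35
35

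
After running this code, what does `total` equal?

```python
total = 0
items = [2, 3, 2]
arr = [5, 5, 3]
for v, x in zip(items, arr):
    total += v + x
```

Let's trace through this code step by step.

Initialize: total = 0
Initialize: items = [2, 3, 2]
Initialize: arr = [5, 5, 3]
Entering loop: for v, x in zip(items, arr):

After execution: total = 20
20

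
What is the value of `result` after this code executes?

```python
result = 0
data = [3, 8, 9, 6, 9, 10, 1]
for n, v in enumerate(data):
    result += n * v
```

Let's trace through this code step by step.

Initialize: result = 0
Initialize: data = [3, 8, 9, 6, 9, 10, 1]
Entering loop: for n, v in enumerate(data):

After execution: result = 136
136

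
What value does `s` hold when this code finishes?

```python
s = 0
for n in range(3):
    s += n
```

Let's trace through this code step by step.

Initialize: s = 0
Entering loop: for n in range(3):

After execution: s = 3
3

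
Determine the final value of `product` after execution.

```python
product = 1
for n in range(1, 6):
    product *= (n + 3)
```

Let's trace through this code step by step.

Initialize: product = 1
Entering loop: for n in range(1, 6):

After execution: product = 6720
6720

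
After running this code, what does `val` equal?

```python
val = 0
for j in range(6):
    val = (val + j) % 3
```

Let's trace through this code step by step.

Initialize: val = 0
Entering loop: for j in range(6):

After execution: val = 0
0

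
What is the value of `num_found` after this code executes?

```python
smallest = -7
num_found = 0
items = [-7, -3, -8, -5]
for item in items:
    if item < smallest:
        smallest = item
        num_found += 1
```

Let's trace through this code step by step.

Initialize: smallest = -7
Initialize: num_found = 0
Initialize: items = [-7, -3, -8, -5]
Entering loop: for item in items:

After execution: num_found = 1
1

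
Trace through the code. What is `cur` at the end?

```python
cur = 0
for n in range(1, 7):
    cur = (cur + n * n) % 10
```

Let's trace through this code step by step.

Initialize: cur = 0
Entering loop: for n in range(1, 7):

After execution: cur = 1
1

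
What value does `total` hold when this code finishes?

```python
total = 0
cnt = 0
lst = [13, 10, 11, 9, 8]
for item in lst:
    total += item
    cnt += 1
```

Let's trace through this code step by step.

Initialize: total = 0
Initialize: cnt = 0
Initialize: lst = [13, 10, 11, 9, 8]
Entering loop: for item in lst:

After execution: total = 51
51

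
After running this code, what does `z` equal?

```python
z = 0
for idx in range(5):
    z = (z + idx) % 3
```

Let's trace through this code step by step.

Initialize: z = 0
Entering loop: for idx in range(5):

After execution: z = 1
1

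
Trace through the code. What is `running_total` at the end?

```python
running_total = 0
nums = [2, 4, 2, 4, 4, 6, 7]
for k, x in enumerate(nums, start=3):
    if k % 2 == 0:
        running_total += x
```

Let's trace through this code step by step.

Initialize: running_total = 0
Initialize: nums = [2, 4, 2, 4, 4, 6, 7]
Entering loop: for k, x in enumerate(nums, start=3):

After execution: running_total = 14
14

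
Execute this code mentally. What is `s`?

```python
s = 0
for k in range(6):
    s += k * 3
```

Let's trace through this code step by step.

Initialize: s = 0
Entering loop: for k in range(6):

After execution: s = 45
45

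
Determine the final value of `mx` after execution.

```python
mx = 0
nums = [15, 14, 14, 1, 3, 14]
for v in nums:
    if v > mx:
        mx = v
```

Let's trace through this code step by step.

Initialize: mx = 0
Initialize: nums = [15, 14, 14, 1, 3, 14]
Entering loop: for v in nums:

After execution: mx = 15
15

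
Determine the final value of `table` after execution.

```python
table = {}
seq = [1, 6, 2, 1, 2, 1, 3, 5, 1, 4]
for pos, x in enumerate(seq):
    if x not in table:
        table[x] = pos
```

Let's trace through this code step by step.

Initialize: table = {}
Initialize: seq = [1, 6, 2, 1, 2, 1, 3, 5, 1, 4]
Entering loop: for pos, x in enumerate(seq):

After execution: table = {1: 0, 6: 1, 2: 2, 3: 6, 5: 7, 4: 9}
{1: 0, 6: 1, 2: 2, 3: 6, 5: 7, 4: 9}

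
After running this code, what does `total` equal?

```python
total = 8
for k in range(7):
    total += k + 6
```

Let's trace through this code step by step.

Initialize: total = 8
Entering loop: for k in range(7):

After execution: total = 71
71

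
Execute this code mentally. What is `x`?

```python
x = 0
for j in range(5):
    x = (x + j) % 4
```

Let's trace through this code step by step.

Initialize: x = 0
Entering loop: for j in range(5):

After execution: x = 2
2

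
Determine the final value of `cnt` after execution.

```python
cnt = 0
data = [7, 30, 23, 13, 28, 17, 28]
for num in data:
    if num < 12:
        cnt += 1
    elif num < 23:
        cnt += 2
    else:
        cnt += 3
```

Let's trace through this code step by step.

Initialize: cnt = 0
Initialize: data = [7, 30, 23, 13, 28, 17, 28]
Entering loop: for num in data:

After execution: cnt = 17
17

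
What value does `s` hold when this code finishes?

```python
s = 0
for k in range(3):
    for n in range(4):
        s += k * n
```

Let's trace through this code step by step.

Initialize: s = 0
Entering loop: for k in range(3):

After execution: s = 18
18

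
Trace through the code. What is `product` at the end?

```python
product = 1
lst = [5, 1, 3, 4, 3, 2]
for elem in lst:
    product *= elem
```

Let's trace through this code step by step.

Initialize: product = 1
Initialize: lst = [5, 1, 3, 4, 3, 2]
Entering loop: for elem in lst:

After execution: product = 360
360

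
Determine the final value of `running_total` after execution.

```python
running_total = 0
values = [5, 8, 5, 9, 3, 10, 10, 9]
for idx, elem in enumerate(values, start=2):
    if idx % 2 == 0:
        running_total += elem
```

Let's trace through this code step by step.

Initialize: running_total = 0
Initialize: values = [5, 8, 5, 9, 3, 10, 10, 9]
Entering loop: for idx, elem in enumerate(values, start=2):

After execution: running_total = 23
23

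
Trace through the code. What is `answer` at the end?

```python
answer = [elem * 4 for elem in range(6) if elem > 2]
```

Let's trace through this code step by step.

Initialize: answer = [elem * 4 for elem in range(6) if elem > 2]

After execution: answer = [12, 16, 20]
[12, 16, 20]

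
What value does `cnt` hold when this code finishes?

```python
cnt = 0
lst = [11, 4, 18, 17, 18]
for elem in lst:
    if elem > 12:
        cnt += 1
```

Let's trace through this code step by step.

Initialize: cnt = 0
Initialize: lst = [11, 4, 18, 17, 18]
Entering loop: for elem in lst:

After execution: cnt = 3
3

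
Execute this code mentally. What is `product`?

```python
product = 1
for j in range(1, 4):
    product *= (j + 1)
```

Let's trace through this code step by step.

Initialize: product = 1
Entering loop: for j in range(1, 4):

After execution: product = 24
24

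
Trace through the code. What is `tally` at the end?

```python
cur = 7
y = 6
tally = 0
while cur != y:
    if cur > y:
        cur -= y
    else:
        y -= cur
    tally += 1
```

Let's trace through this code step by step.

Initialize: cur = 7
Initialize: y = 6
Initialize: tally = 0
Entering loop: while cur != y:

After execution: tally = 6
6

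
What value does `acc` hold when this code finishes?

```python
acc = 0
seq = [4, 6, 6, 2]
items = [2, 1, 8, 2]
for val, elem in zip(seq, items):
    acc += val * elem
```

Let's trace through this code step by step.

Initialize: acc = 0
Initialize: seq = [4, 6, 6, 2]
Initialize: items = [2, 1, 8, 2]
Entering loop: for val, elem in zip(seq, items):

After execution: acc = 66
66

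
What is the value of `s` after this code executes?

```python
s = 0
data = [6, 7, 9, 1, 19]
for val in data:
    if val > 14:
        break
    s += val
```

Let's trace through this code step by step.

Initialize: s = 0
Initialize: data = [6, 7, 9, 1, 19]
Entering loop: for val in data:

After execution: s = 23
23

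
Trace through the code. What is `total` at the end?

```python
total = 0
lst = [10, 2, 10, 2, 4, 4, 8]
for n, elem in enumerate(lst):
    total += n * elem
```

Let's trace through this code step by step.

Initialize: total = 0
Initialize: lst = [10, 2, 10, 2, 4, 4, 8]
Entering loop: for n, elem in enumerate(lst):

After execution: total = 112
112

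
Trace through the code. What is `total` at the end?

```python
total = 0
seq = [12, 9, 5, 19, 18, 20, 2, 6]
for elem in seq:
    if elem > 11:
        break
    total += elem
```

Let's trace through this code step by step.

Initialize: total = 0
Initialize: seq = [12, 9, 5, 19, 18, 20, 2, 6]
Entering loop: for elem in seq:

After execution: total = 0
0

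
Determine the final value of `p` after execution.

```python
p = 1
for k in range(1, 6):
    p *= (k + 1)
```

Let's trace through this code step by step.

Initialize: p = 1
Entering loop: for k in range(1, 6):

After execution: p = 720
720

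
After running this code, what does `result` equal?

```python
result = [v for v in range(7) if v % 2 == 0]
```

Let's trace through this code step by step.

Initialize: result = [v for v in range(7) if v % 2 == 0]

After execution: result = [0, 2, 4, 6]
[0, 2, 4, 6]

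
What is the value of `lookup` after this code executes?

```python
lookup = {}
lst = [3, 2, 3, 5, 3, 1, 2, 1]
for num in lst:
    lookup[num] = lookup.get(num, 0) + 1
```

Let's trace through this code step by step.

Initialize: lookup = {}
Initialize: lst = [3, 2, 3, 5, 3, 1, 2, 1]
Entering loop: for num in lst:

After execution: lookup = {3: 3, 2: 2, 5: 1, 1: 2}
{3: 3, 2: 2, 5: 1, 1: 2}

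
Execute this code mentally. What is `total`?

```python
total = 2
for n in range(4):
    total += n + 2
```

Let's trace through this code step by step.

Initialize: total = 2
Entering loop: for n in range(4):

After execution: total = 16
16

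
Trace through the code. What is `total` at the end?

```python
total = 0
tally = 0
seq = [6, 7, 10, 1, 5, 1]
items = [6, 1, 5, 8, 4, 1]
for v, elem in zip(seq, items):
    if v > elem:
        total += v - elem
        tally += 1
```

Let's trace through this code step by step.

Initialize: total = 0
Initialize: tally = 0
Initialize: seq = [6, 7, 10, 1, 5, 1]
Initialize: items = [6, 1, 5, 8, 4, 1]
Entering loop: for v, elem in zip(seq, items):

After execution: total = 12
12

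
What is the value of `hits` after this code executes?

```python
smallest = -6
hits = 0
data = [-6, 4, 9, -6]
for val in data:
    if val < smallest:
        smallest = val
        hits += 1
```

Let's trace through this code step by step.

Initialize: smallest = -6
Initialize: hits = 0
Initialize: data = [-6, 4, 9, -6]
Entering loop: for val in data:

After execution: hits = 0
0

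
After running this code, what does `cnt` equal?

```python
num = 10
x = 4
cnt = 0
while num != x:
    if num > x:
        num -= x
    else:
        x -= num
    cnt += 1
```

Let's trace through this code step by step.

Initialize: num = 10
Initialize: x = 4
Initialize: cnt = 0
Entering loop: while num != x:

After execution: cnt = 3
3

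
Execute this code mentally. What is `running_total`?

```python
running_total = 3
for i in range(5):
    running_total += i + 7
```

Let's trace through this code step by step.

Initialize: running_total = 3
Entering loop: for i in range(5):

After execution: running_total = 48
48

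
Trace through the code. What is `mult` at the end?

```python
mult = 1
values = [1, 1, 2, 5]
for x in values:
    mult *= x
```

Let's trace through this code step by step.

Initialize: mult = 1
Initialize: values = [1, 1, 2, 5]
Entering loop: for x in values:

After execution: mult = 10
10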